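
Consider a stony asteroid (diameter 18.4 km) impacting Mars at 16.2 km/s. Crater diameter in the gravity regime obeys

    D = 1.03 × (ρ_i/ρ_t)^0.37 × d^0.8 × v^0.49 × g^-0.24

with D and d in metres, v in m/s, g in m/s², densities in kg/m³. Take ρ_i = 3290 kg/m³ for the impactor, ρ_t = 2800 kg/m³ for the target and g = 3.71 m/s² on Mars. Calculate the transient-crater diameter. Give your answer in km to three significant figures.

D ≈ 238 km

In SI units: d = 18400 m, v = 16200 m/s.
(ρ_i/ρ_t)^0.37 = (3290/2800)^0.37 = 1.061
d^0.8 = 18400^0.8 = 2581
v^0.49 = 16200^0.49 = 115.5
g^-0.24 = 3.71^-0.24 = 0.7300
D = 1.03 × 1.061 × 2581 × 115.5 × 0.7300 = 2.378 × 10^5 m
   = 237.8 km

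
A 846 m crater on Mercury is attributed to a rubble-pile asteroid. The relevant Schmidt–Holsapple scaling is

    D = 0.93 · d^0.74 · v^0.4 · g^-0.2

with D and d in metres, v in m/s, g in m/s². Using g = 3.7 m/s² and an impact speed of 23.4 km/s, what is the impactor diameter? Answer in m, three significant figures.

Rearranging for d: d = [D / (0.93 · 23400^0.4 · 3.7^-0.2)]^(1/0.74).
23400^0.4 = 55.94
3.7^-0.2 = 0.7698
Denominator = 0.93 × 55.94 × 0.7698 = 40.05
D / 40.05 = 846 / 40.05 = 21.12
d = 21.12^(1/0.74) = 21.12^1.3514 = 61.69 m

d ≈ 61.7 m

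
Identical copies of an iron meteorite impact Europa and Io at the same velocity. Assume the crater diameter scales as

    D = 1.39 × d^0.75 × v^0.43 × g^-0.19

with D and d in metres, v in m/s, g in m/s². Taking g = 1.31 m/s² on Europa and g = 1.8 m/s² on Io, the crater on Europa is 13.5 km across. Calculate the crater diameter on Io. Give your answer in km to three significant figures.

D ≈ 12.7 km

All impactor-dependent factors cancel in the ratio, leaving D_Io/D_Europa = (g_Io/g_Europa)^-0.19.
(1.8/1.31)^-0.19 = 1.374^-0.19 = 0.9414
D_Io = 0.9414 × 13.5 km = 12.7 km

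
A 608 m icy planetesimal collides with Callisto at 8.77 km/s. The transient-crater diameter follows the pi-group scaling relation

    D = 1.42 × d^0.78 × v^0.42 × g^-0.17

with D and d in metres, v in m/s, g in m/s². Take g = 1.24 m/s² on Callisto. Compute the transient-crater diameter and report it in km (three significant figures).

D ≈ 9.20 km

In SI units: v = 8770 m/s.
d^0.78 = 608^0.78 = 148.4
v^0.42 = 8770^0.42 = 45.30
g^-0.17 = 1.24^-0.17 = 0.9641
D = 1.42 × 148.4 × 45.30 × 0.9641 = 9203 m
   = 9.203 km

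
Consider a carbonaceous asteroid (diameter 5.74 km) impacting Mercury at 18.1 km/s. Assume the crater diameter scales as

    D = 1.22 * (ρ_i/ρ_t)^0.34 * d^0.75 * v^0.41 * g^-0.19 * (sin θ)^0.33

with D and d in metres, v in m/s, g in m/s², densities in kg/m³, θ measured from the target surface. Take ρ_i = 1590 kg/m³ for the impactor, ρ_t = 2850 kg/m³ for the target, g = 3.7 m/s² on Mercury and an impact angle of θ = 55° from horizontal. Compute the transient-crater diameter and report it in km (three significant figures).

D ≈ 26.8 km

In SI units: d = 5740 m, v = 18100 m/s.
(ρ_i/ρ_t)^0.34 = (1590/2850)^0.34 = 0.8200
d^0.75 = 5740^0.75 = 659.5
v^0.41 = 18100^0.41 = 55.67
g^-0.19 = 3.7^-0.19 = 0.7799
(sin 55°)^0.33 = 0.8192^0.33 = 0.9363
D = 1.22 × 0.8200 × 659.5 × 55.67 × 0.7799 × 0.9363 = 26820 m
   = 26.82 km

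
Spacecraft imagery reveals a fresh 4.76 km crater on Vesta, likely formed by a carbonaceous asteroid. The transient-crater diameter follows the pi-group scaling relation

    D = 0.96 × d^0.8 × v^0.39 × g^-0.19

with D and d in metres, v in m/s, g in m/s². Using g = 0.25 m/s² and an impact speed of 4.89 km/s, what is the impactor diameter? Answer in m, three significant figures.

d ≈ 476 m

Rearranging for d: d = [D / (0.96 · 4890^0.39 · 0.25^-0.19)]^(1/0.8).
D = 4760 m.
4890^0.39 = 27.47
0.25^-0.19 = 1.301
Denominator = 0.96 × 27.47 × 1.301 = 34.31
D / 34.31 = 4760 / 34.31 = 138.7
d = 138.7^(1/0.8) = 138.7^1.25 = 476.0 m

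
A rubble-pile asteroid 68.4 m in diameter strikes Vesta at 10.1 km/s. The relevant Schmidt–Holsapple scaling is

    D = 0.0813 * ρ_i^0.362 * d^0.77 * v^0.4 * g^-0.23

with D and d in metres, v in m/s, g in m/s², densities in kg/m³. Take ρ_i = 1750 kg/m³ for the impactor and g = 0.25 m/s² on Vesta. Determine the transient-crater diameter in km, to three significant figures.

In SI units: v = 10100 m/s.
ρ_i^0.362 = 1750^0.362 = 14.93
d^0.77 = 68.4^0.77 = 25.88
v^0.4 = 10100^0.4 = 39.97
g^-0.23 = 0.25^-0.23 = 1.376
D = 0.0813 × 14.93 × 25.88 × 39.97 × 1.376 = 1728 m
   = 1.728 km

D ≈ 1.73 km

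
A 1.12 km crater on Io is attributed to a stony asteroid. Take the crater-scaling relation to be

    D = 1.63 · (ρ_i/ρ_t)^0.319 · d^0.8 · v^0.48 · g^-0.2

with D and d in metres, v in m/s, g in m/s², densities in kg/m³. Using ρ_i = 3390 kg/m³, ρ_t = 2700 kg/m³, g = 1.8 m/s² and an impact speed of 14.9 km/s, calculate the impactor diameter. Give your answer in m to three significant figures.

d ≈ 11.7 m

Rearranging for d: d = [D / (1.63 · (3390/2700)^0.319 · 14900^0.48 · 1.8^-0.2)]^(1/0.8).
D = 1120 m.
(3390/2700)^0.319 = 1.075
14900^0.48 = 100.7
1.8^-0.2 = 0.8891
Denominator = 1.63 × 1.075 × 100.7 × 0.8891 = 156.9
D / 156.9 = 1120 / 156.9 = 7.138
d = 7.138^(1/0.8) = 7.138^1.25 = 11.67 m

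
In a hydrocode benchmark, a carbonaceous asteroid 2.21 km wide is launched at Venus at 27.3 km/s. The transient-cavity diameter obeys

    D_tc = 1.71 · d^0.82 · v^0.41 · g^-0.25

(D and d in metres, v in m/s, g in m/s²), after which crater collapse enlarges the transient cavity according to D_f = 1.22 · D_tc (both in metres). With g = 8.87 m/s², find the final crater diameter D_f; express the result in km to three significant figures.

In SI: d = 2210 m, v = 27300 m/s.
d^0.82 = 2210^0.82 = 552.6
v^0.41 = 27300^0.41 = 65.89
g^-0.25 = 8.87^-0.25 = 0.5795
D_tc = 1.71 × 552.6 × 65.89 × 0.5795 = 36080 m
D_f = 1.22 × 36080 = 44018 m
     = 44.02 km

D_f ≈ 44.0 km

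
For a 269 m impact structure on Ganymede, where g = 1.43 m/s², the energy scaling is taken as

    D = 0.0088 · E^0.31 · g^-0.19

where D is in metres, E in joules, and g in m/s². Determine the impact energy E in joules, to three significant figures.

Rearranging: E = [D / (0.0088 · g^-0.19)]^(1/0.31).
g^-0.19 = 1.43^-0.19 = 0.9343
D / (0.0088 × 0.9343) = 269 / (8.222 × 10^-3) = 3.272 × 10^4
E = (3.272 × 10^4)^3.2258 = 3.663 × 10^14 J

E ≈ 3.66 × 10^14 J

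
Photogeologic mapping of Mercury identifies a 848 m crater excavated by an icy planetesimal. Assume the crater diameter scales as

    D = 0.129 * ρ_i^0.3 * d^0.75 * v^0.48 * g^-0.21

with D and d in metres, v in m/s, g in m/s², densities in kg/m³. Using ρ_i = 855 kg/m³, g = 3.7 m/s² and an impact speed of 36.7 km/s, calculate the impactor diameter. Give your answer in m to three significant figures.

d ≈ 14.3 m

Rearranging for d: d = [D / (0.129 · 855^0.3 · 36700^0.48 · 3.7^-0.21)]^(1/0.75).
855^0.3 = 7.579
36700^0.48 = 155.3
3.7^-0.21 = 0.7598
Denominator = 0.129 × 7.579 × 155.3 × 0.7598 = 115.4
D / 115.4 = 848 / 115.4 = 7.348
d = 7.348^(1/0.75) = 7.348^1.3333 = 14.28 m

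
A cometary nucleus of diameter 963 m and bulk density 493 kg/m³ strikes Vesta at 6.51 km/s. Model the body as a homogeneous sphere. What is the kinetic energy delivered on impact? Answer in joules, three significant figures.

E ≈ 4.88 × 10^18 J

v = 6510 m/s.
Mass m = (π/6) ρ d³ = (π/6) × 493 × (963)³ = 2.305 × 10^11 kg
E = ½ m v² = 0.5 × 2.305 × 10^11 × (6510)² = 4.884 × 10^18 J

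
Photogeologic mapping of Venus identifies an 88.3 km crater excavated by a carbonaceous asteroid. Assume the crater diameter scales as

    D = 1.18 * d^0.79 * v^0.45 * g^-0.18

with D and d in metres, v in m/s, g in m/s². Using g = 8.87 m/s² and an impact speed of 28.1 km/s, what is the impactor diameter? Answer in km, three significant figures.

d ≈ 7.11 km

Rearranging for d: d = [D / (1.18 · 28100^0.45 · 8.87^-0.18)]^(1/0.79).
D = 88300 m.
28100^0.45 = 100.4
8.87^-0.18 = 0.6751
Denominator = 1.18 × 100.4 × 0.6751 = 79.98
D / 79.98 = 88300 / 79.98 = 1104
d = 1104^(1/0.79) = 1104^1.2658 = 7109 m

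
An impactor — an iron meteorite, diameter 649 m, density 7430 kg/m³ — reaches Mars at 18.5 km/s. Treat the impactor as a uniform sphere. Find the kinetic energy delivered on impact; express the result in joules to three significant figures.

E ≈ 1.82 × 10^20 J

v = 18500 m/s.
Mass m = (π/6) ρ d³ = (π/6) × 7430 × (649)³ = 1.063 × 10^12 kg
E = ½ m v² = 0.5 × 1.063 × 10^12 × (18500)² = 1.819 × 10^20 J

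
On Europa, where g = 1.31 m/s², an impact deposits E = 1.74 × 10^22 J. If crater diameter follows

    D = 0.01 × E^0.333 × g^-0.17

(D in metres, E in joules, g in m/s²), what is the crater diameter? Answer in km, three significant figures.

D ≈ 243 km

E^0.333 = (1.74 × 10^22)^0.333 = 2.547 × 10^7
g^-0.17 = 1.31^-0.17 = 0.9551
D = 0.01 × 2.547 × 10^7 × 0.9551 = 2.433 × 10^5 m
   = 243.3 km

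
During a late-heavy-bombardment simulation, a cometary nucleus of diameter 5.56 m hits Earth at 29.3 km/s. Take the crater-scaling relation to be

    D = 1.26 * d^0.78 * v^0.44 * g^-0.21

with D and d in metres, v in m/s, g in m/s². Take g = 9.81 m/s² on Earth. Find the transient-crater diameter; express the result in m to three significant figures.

In SI units: v = 29300 m/s.
d^0.78 = 5.56^0.78 = 3.812
v^0.44 = 29300^0.44 = 92.35
g^-0.21 = 9.81^-0.21 = 0.6191
D = 1.26 × 3.812 × 92.35 × 0.6191 = 274.6 m

D ≈ 275 m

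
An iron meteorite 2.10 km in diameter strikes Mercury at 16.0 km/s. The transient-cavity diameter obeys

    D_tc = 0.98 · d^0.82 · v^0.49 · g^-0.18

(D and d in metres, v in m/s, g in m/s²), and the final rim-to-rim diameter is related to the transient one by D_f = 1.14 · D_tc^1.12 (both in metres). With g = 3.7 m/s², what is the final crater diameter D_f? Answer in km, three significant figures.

D_f ≈ 195 km

In SI: d = 2100 m, v = 16000 m/s.
d^0.82 = 2100^0.82 = 529.9
v^0.49 = 16000^0.49 = 114.8
g^-0.18 = 3.7^-0.18 = 0.7902
D_tc = 0.98 × 529.9 × 114.8 × 0.7902 = 47110 m
D_f = 1.14 × (47110)^1.12 = 1.953 × 10^5 m
     = 195.3 km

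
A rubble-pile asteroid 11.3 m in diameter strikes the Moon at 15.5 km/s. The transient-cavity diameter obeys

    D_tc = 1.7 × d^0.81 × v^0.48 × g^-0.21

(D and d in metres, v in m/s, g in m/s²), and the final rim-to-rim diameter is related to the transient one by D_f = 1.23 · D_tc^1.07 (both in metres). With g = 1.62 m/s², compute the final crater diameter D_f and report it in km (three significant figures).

D_f ≈ 2.26 km

v = 15500 m/s.
d^0.81 = 11.3^0.81 = 7.128
v^0.48 = 15500^0.48 = 102.7
g^-0.21 = 1.62^-0.21 = 0.9037
D_tc = 1.7 × 7.128 × 102.7 × 0.9037 = 1125 m
D_f = 1.23 × (1125)^1.07 = 2263 m
     = 2.263 km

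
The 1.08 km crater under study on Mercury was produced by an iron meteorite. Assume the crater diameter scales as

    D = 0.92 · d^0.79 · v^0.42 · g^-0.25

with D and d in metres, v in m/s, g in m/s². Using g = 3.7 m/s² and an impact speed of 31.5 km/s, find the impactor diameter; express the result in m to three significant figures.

Rearranging for d: d = [D / (0.92 · 31500^0.42 · 3.7^-0.25)]^(1/0.79).
D = 1080 m.
31500^0.42 = 77.50
3.7^-0.25 = 0.7210
Denominator = 0.92 × 77.50 × 0.7210 = 51.41
D / 51.41 = 1080 / 51.41 = 21.01
d = 21.01^(1/0.79) = 21.01^1.2658 = 47.20 m

d ≈ 47.2 m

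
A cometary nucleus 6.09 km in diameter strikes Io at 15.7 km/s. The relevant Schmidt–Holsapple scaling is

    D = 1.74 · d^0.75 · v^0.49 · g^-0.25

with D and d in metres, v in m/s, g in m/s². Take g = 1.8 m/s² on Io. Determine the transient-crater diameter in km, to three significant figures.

In SI units: d = 6090 m, v = 15700 m/s.
d^0.75 = 6090^0.75 = 689.4
v^0.49 = 15700^0.49 = 113.8
g^-0.25 = 1.8^-0.25 = 0.8633
D = 1.74 × 689.4 × 113.8 × 0.8633 = 1.178 × 10^5 m
   = 117.8 km

D ≈ 118 km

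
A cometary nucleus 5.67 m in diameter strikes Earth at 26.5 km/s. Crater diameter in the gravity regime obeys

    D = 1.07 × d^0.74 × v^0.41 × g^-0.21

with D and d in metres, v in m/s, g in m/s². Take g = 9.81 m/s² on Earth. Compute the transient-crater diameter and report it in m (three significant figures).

In SI units: v = 26500 m/s.
d^0.74 = 5.67^0.74 = 3.611
v^0.41 = 26500^0.41 = 65.09
g^-0.21 = 9.81^-0.21 = 0.6191
D = 1.07 × 3.611 × 65.09 × 0.6191 = 155.7 m

D ≈ 156 m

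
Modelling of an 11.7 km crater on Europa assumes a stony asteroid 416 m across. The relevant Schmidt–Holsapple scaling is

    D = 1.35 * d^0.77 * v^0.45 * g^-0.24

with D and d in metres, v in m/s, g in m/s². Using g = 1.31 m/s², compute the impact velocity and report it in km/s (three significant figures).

Rearranging for v: v = [D / (1.35 · 416^0.77 · 1.31^-0.24)]^(1/0.45).
D = 11700 m.
416^0.77 = 103.9
1.31^-0.24 = 0.9372
Denominator = 1.35 × 103.9 × 0.9372 = 131.5
D / 131.5 = 11700 / 131.5 = 88.97
v = 88.97^(1/0.45) = 88.97^2.2222 = 21459 m/s

v ≈ 21.5 km/s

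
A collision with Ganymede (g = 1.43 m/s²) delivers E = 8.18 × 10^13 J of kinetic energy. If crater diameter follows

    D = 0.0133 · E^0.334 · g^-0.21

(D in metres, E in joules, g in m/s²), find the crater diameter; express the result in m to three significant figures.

D ≈ 547 m

E^0.334 = (8.18 × 10^13)^0.334 = 4.435 × 10^4
g^-0.21 = 1.43^-0.21 = 0.9276
D = 0.0133 × 4.435 × 10^4 × 0.9276 = 547.1 m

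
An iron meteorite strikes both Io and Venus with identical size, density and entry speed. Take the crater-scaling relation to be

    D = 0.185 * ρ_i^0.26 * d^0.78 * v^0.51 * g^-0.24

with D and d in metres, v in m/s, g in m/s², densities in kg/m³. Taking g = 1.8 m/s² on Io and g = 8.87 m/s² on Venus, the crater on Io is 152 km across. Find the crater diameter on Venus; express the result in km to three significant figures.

All impactor-dependent factors cancel in the ratio, leaving D_Venus/D_Io = (g_Venus/g_Io)^-0.24.
(8.87/1.8)^-0.24 = 4.928^-0.24 = 0.6820
D_Venus = 0.6820 × 152 km = 104 km

D ≈ 104 km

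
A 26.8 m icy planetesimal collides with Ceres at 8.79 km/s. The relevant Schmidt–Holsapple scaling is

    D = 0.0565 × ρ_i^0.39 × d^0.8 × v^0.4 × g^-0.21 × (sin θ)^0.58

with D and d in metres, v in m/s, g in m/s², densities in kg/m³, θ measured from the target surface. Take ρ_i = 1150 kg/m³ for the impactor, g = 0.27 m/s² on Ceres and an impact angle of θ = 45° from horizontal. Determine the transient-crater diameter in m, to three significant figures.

In SI units: v = 8790 m/s.
ρ_i^0.39 = 1150^0.39 = 15.62
d^0.8 = 26.8^0.8 = 13.88
v^0.4 = 8790^0.4 = 37.81
g^-0.21 = 0.27^-0.21 = 1.316
(sin 45°)^0.58 = 0.7071^0.58 = 0.8179
D = 0.0565 × 15.62 × 13.88 × 37.81 × 1.316 × 0.8179 = 498.5 m

D ≈ 499 m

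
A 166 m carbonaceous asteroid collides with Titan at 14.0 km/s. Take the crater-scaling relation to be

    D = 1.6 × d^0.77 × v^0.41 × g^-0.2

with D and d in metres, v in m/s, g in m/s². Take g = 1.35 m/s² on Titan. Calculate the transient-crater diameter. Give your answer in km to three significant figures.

D ≈ 3.87 km

In SI units: v = 14000 m/s.
d^0.77 = 166^0.77 = 51.23
v^0.41 = 14000^0.41 = 50.11
g^-0.2 = 1.35^-0.2 = 0.9417
D = 1.6 × 51.23 × 50.11 × 0.9417 = 3868 m
   = 3.868 km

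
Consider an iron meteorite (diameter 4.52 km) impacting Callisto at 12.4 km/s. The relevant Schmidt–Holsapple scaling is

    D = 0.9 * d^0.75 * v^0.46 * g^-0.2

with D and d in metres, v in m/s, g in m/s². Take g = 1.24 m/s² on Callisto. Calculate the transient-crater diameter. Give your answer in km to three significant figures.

D ≈ 36.3 km

In SI units: d = 4520 m, v = 12400 m/s.
d^0.75 = 4520^0.75 = 551.3
v^0.46 = 12400^0.46 = 76.38
g^-0.2 = 1.24^-0.2 = 0.9579
D = 0.9 × 551.3 × 76.38 × 0.9579 = 36302 m
   = 36.30 km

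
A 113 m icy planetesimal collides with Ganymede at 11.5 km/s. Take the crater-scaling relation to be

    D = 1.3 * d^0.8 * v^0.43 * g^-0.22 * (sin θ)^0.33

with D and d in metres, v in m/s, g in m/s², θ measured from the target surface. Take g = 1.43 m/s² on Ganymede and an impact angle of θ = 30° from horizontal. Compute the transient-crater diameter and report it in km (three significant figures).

In SI units: v = 11500 m/s.
d^0.8 = 113^0.8 = 43.90
v^0.43 = 11500^0.43 = 55.73
g^-0.22 = 1.43^-0.22 = 0.9243
(sin 30°)^0.33 = 0.5000^0.33 = 0.7955
D = 1.3 × 43.90 × 55.73 × 0.9243 × 0.7955 = 2339 m
   = 2.339 km

D ≈ 2.34 km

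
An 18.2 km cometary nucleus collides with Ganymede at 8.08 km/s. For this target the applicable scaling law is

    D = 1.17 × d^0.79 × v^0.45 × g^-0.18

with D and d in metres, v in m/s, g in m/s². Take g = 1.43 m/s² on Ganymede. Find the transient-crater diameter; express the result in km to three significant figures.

D ≈ 146 km

In SI units: d = 18200 m, v = 8080 m/s.
d^0.79 = 18200^0.79 = 2320
v^0.45 = 8080^0.45 = 57.32
g^-0.18 = 1.43^-0.18 = 0.9376
D = 1.17 × 2320 × 57.32 × 0.9376 = 1.459 × 10^5 m
   = 145.9 km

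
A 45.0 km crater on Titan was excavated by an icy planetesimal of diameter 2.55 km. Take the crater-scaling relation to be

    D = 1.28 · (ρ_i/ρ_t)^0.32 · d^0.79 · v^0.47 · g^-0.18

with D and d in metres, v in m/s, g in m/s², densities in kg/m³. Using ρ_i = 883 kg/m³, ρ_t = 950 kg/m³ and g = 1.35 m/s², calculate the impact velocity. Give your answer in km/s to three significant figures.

Rearranging for v: v = [D / (1.28 · (883/950)^0.32 · 2550^0.79 · 1.35^-0.18)]^(1/0.47).
D = 45000 m.
(883/950)^0.32 = 0.9769
2550^0.79 = 491.1
1.35^-0.18 = 0.9474
Denominator = 1.28 × 0.9769 × 491.1 × 0.9474 = 581.8
D / 581.8 = 45000 / 581.8 = 77.35
v = 77.35^(1/0.47) = 77.35^2.1277 = 10425 m/s

v ≈ 10.4 km/s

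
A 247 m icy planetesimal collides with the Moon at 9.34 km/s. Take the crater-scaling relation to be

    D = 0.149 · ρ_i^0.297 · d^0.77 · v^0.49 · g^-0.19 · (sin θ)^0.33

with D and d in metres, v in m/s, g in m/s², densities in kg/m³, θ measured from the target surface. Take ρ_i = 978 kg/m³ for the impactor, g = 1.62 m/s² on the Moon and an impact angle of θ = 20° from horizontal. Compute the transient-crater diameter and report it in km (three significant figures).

D ≈ 4.52 km

In SI units: v = 9340 m/s.
ρ_i^0.297 = 978^0.297 = 7.729
d^0.77 = 247^0.77 = 69.56
v^0.49 = 9340^0.49 = 88.20
g^-0.19 = 1.62^-0.19 = 0.9124
(sin 20°)^0.33 = 0.3420^0.33 = 0.7018
D = 0.149 × 7.729 × 69.56 × 88.20 × 0.9124 × 0.7018 = 4524 m
   = 4.524 km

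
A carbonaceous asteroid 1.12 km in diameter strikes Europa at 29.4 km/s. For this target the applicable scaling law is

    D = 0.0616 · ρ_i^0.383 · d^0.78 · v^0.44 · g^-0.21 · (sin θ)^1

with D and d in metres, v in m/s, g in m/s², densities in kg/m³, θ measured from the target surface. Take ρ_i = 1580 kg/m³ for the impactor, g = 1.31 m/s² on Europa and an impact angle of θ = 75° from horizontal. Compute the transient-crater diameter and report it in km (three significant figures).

D ≈ 20.9 km

In SI units: d = 1120 m, v = 29400 m/s.
ρ_i^0.383 = 1580^0.383 = 16.79
d^0.78 = 1120^0.78 = 239.0
v^0.44 = 29400^0.44 = 92.49
g^-0.21 = 1.31^-0.21 = 0.9449
(sin 75°)^1 = 0.9659^1 = 0.9659
D = 0.0616 × 16.79 × 239.0 × 92.49 × 0.9449 × 0.9659 = 20866 m
   = 20.87 km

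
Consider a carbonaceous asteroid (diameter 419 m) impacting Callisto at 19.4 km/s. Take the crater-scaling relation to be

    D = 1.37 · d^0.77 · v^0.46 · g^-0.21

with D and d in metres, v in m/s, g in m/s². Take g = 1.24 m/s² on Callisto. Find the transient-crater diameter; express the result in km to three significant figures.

In SI units: v = 19400 m/s.
d^0.77 = 419^0.77 = 104.5
v^0.46 = 19400^0.46 = 93.84
g^-0.21 = 1.24^-0.21 = 0.9558
D = 1.37 × 104.5 × 93.84 × 0.9558 = 12841 m
   = 12.84 km

D ≈ 12.8 km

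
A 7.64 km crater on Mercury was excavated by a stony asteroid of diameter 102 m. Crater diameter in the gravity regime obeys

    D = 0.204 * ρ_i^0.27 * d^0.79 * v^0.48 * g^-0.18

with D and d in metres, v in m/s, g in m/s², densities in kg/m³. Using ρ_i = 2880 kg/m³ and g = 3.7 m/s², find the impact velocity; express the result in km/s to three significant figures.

v ≈ 30.9 km/s

Rearranging for v: v = [D / (0.204 · 2880^0.27 · 102^0.79 · 3.7^-0.18)]^(1/0.48).
D = 7640 m.
2880^0.27 = 8.591
102^0.79 = 38.62
3.7^-0.18 = 0.7902
Denominator = 0.204 × 8.591 × 38.62 × 0.7902 = 53.48
D / 53.48 = 7640 / 53.48 = 142.9
v = 142.9^(1/0.48) = 142.9^2.0833 = 30873 m/s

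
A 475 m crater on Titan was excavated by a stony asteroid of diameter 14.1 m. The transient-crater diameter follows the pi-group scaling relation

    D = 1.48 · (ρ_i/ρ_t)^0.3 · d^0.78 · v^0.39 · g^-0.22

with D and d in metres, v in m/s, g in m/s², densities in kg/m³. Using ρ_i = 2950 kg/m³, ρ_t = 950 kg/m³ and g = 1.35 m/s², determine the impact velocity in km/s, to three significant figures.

Rearranging for v: v = [D / (1.48 · (2950/950)^0.3 · 14.1^0.78 · 1.35^-0.22)]^(1/0.39).
(2950/950)^0.3 = 1.405
14.1^0.78 = 7.878
1.35^-0.22 = 0.9361
Denominator = 1.48 × 1.405 × 7.878 × 0.9361 = 15.33
D / 15.33 = 475 / 15.33 = 30.98
v = 30.98^(1/0.39) = 30.98^2.5641 = 6657 m/s

v ≈ 6.66 km/s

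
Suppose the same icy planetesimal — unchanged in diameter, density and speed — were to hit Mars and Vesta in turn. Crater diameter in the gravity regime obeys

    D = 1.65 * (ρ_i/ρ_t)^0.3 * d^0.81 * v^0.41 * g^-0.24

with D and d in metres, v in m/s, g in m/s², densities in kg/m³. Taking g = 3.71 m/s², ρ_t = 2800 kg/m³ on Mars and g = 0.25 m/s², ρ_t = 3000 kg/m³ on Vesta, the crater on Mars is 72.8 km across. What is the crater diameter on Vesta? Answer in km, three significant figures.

D ≈ 136 km

The impactor-only factors (d, v, ρ_i) cancel in the ratio, leaving D_Vesta/D_Mars = (g_Vesta/g_Mars)^-0.24 · (ρ_t,Mars/ρ_t,Vesta)^0.3.
(0.25/3.71)^-0.24 = 0.06739^-0.24 = 1.910
(2800/3000)^0.3 = 0.9333^0.3 = 0.9795
Ratio = 1.910 × 0.9795 = 1.871
D_Vesta = 1.871 × 72.8 km = 136 km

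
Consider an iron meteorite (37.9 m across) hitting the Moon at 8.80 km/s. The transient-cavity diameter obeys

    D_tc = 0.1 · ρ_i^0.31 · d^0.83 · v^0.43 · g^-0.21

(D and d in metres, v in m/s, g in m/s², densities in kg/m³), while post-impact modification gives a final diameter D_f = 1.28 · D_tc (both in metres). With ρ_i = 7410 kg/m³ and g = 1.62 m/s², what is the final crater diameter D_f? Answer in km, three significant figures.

D_f ≈ 1.86 km

v = 8800 m/s.
ρ_i^0.31 = 7410^0.31 = 15.84
d^0.83 = 37.9^0.83 = 20.43
v^0.43 = 8800^0.43 = 49.67
g^-0.21 = 1.62^-0.21 = 0.9037
D_tc = 0.1 × 15.84 × 20.43 × 49.67 × 0.9037 = 1453 m
D_f = 1.28 × 1453 = 1860 m
     = 1.860 km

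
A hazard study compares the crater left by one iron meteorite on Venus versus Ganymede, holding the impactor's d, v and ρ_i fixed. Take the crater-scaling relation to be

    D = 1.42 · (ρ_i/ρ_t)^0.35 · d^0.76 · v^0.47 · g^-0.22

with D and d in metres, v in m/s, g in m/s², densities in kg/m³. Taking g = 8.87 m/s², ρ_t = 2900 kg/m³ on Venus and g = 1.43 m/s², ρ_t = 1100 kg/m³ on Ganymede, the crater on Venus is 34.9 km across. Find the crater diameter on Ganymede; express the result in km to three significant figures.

D ≈ 73.2 km

The impactor-only factors (d, v, ρ_i) cancel in the ratio, leaving D_Ganymede/D_Venus = (g_Ganymede/g_Venus)^-0.22 · (ρ_t,Venus/ρ_t,Ganymede)^0.35.
(1.43/8.87)^-0.22 = 0.1612^-0.22 = 1.494
(2900/1100)^0.35 = 2.636^0.35 = 1.404
Ratio = 1.494 × 1.404 = 2.098
D_Ganymede = 2.098 × 34.9 km = 73.2 km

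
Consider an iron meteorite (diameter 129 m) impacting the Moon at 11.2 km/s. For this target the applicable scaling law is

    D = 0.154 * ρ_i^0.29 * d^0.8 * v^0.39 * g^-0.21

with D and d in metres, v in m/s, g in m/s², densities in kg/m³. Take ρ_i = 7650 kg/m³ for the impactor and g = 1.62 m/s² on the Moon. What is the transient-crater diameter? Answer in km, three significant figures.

D ≈ 3.45 km

In SI units: v = 11200 m/s.
ρ_i^0.29 = 7650^0.29 = 13.37
d^0.8 = 129^0.8 = 48.81
v^0.39 = 11200^0.39 = 37.95
g^-0.21 = 1.62^-0.21 = 0.9037
D = 0.154 × 13.37 × 48.81 × 37.95 × 0.9037 = 3447 m
   = 3.447 km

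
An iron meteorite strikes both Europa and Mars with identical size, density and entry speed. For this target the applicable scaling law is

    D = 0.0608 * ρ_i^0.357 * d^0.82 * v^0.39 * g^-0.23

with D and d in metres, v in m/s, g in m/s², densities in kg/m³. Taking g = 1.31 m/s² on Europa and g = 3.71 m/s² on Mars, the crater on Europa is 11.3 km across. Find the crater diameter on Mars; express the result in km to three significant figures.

All impactor-dependent factors cancel in the ratio, leaving D_Mars/D_Europa = (g_Mars/g_Europa)^-0.23.
(3.71/1.31)^-0.23 = 2.832^-0.23 = 0.7871
D_Mars = 0.7871 × 11.3 km = 8.89 km

D ≈ 8.89 km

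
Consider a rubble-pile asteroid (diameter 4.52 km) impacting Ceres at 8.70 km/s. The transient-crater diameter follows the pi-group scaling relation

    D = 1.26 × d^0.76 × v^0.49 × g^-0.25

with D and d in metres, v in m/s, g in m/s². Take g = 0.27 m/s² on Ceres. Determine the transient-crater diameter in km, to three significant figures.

D ≈ 89.3 km

In SI units: d = 4520 m, v = 8700 m/s.
d^0.76 = 4520^0.76 = 599.7
v^0.49 = 8700^0.49 = 85.19
g^-0.25 = 0.27^-0.25 = 1.387
D = 1.26 × 599.7 × 85.19 × 1.387 = 89283 m
   = 89.28 km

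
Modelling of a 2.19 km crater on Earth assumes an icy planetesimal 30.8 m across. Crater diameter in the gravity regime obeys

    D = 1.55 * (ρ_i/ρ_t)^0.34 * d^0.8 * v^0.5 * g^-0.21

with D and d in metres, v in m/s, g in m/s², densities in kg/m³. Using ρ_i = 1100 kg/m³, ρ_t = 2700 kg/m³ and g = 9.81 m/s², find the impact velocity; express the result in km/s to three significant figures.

v ≈ 39.8 km/s

Rearranging for v: v = [D / (1.55 · (1100/2700)^0.34 · 30.8^0.8 · 9.81^-0.21)]^(1/0.5).
D = 2190 m.
(1100/2700)^0.34 = 0.7369
30.8^0.8 = 15.52
9.81^-0.21 = 0.6191
Denominator = 1.55 × 0.7369 × 15.52 × 0.6191 = 10.97
D / 10.97 = 2190 / 10.97 = 199.6
v = 199.6^(1/0.5) = 199.6^2 = 39840 m/s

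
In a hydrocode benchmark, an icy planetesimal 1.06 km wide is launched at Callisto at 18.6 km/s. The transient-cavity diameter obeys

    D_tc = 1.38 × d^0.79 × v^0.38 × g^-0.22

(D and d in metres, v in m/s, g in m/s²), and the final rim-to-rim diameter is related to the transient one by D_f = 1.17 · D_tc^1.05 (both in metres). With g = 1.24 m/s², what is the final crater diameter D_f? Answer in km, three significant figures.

D_f ≈ 25.5 km

In SI: d = 1060 m, v = 18600 m/s.
d^0.79 = 1060^0.79 = 245.5
v^0.38 = 18600^0.38 = 41.92
g^-0.22 = 1.24^-0.22 = 0.9538
D_tc = 1.38 × 245.5 × 41.92 × 0.9538 = 13550 m
D_f = 1.17 × (13550)^1.05 = 25511 m
     = 25.51 km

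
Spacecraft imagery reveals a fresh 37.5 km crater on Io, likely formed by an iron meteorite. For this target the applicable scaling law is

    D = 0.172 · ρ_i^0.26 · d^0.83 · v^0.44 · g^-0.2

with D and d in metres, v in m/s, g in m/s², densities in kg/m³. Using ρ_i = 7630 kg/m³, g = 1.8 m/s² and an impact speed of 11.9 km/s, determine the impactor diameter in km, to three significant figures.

d ≈ 1.31 km

Rearranging for d: d = [D / (0.172 · 7630^0.26 · 11900^0.44 · 1.8^-0.2)]^(1/0.83).
D = 37500 m.
7630^0.26 = 10.22
11900^0.44 = 62.12
1.8^-0.2 = 0.8891
Denominator = 0.172 × 10.22 × 62.12 × 0.8891 = 97.09
D / 97.09 = 37500 / 97.09 = 386.2
d = 386.2^(1/0.83) = 386.2^1.2048 = 1308 m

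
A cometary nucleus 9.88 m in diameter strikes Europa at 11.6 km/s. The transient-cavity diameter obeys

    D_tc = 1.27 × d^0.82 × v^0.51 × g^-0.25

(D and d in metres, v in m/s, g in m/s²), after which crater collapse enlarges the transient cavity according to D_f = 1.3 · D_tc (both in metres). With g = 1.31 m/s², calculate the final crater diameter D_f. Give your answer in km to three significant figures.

D_f ≈ 1.19 km

v = 11600 m/s.
d^0.82 = 9.88^0.82 = 6.542
v^0.51 = 11600^0.51 = 118.3
g^-0.25 = 1.31^-0.25 = 0.9347
D_tc = 1.27 × 6.542 × 118.3 × 0.9347 = 918.7 m
D_f = 1.3 × 918.7 = 1194 m
     = 1.194 km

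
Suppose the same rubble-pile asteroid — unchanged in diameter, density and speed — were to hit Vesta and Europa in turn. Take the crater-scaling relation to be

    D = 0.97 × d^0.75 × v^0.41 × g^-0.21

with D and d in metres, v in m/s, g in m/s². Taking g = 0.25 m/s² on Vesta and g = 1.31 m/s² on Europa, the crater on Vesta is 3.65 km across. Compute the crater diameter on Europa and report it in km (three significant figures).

All impactor-dependent factors cancel in the ratio, leaving D_Europa/D_Vesta = (g_Europa/g_Vesta)^-0.21.
(1.31/0.25)^-0.21 = 5.240^-0.21 = 0.7062
D_Europa = 0.7062 × 3.65 km = 2.58 km

D ≈ 2.58 km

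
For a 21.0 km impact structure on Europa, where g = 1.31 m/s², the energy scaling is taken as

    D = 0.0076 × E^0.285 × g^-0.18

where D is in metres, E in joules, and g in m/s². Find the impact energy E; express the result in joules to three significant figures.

E ≈ 4.74 × 10^22 J

Rearranging: E = [D / (0.0076 · g^-0.18)]^(1/0.285).
D = 21000 m.
g^-0.18 = 1.31^-0.18 = 0.9526
D / (0.0076 × 0.9526) = 21000 / (7.240 × 10^-3) = 2.901 × 10^6
E = (2.901 × 10^6)^3.5088 = 4.740 × 10^22 J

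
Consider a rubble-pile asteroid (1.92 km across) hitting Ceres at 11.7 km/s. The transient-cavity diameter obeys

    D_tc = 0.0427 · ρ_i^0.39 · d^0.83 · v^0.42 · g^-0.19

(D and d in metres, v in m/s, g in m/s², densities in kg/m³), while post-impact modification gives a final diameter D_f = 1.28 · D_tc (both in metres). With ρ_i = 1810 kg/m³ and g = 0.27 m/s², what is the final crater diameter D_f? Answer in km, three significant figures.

D_f ≈ 35.5 km

In SI: d = 1920 m, v = 11700 m/s.
ρ_i^0.39 = 1810^0.39 = 18.64
d^0.83 = 1920^0.83 = 531.1
v^0.42 = 11700^0.42 = 51.13
g^-0.19 = 0.27^-0.19 = 1.282
D_tc = 0.0427 × 18.64 × 531.1 × 51.13 × 1.282 = 27710 m
D_f = 1.28 × 27710 = 35469 m
     = 35.47 km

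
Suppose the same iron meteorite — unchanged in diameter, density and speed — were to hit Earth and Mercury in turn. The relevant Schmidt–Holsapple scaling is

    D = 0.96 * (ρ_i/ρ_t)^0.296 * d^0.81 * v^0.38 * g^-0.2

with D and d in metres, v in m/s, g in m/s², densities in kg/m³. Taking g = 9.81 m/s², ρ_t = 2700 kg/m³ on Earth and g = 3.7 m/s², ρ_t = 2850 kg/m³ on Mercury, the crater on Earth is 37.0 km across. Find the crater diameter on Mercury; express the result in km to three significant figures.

The impactor-only factors (d, v, ρ_i) cancel in the ratio, leaving D_Mercury/D_Earth = (g_Mercury/g_Earth)^-0.2 · (ρ_t,Earth/ρ_t,Mercury)^0.296.
(3.7/9.81)^-0.2 = 0.3772^-0.2 = 1.215
(2700/2850)^0.296 = 0.9474^0.296 = 0.9841
Ratio = 1.215 × 0.9841 = 1.196
D_Mercury = 1.196 × 37.0 km = 44.3 km

D ≈ 44.3 km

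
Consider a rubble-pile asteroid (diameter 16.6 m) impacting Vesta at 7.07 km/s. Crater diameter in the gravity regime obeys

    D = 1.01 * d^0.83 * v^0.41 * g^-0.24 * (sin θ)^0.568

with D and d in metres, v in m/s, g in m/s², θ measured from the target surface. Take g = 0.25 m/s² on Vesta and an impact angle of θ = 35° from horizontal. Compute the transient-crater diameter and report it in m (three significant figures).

In SI units: v = 7070 m/s.
d^0.83 = 16.6^0.83 = 10.30
v^0.41 = 7070^0.41 = 37.87
g^-0.24 = 0.25^-0.24 = 1.395
(sin 35°)^0.568 = 0.5736^0.568 = 0.7293
D = 1.01 × 10.30 × 37.87 × 1.395 × 0.7293 = 400.8 m

D ≈ 401 m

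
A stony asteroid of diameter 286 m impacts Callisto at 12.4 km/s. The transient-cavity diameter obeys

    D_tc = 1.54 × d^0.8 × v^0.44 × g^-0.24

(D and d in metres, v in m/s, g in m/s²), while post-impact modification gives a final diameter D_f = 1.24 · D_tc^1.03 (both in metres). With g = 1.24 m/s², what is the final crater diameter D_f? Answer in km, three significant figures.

v = 12400 m/s.
d^0.8 = 286^0.8 = 92.28
v^0.44 = 12400^0.44 = 63.26
g^-0.24 = 1.24^-0.24 = 0.9497
D_tc = 1.54 × 92.28 × 63.26 × 0.9497 = 8538 m
D_f = 1.24 × (8538)^1.03 = 13891 m
     = 13.89 km

D_f ≈ 13.9 km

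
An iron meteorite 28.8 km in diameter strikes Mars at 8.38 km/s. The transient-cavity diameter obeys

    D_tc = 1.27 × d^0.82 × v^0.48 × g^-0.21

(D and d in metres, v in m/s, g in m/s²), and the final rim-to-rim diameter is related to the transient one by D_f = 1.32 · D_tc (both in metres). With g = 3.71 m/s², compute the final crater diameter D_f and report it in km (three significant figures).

D_f ≈ 441 km

In SI: d = 28800 m, v = 8380 m/s.
d^0.82 = 28800^0.82 = 4536
v^0.48 = 8380^0.48 = 76.41
g^-0.21 = 3.71^-0.21 = 0.7593
D_tc = 1.27 × 4536 × 76.41 × 0.7593 = 3.342 × 10^5 m
D_f = 1.32 × 3.342 × 10^5 = 4.411 × 10^5 m
     = 441.1 km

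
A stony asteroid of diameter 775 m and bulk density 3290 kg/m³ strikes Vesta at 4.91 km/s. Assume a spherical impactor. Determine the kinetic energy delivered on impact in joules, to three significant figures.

E ≈ 9.67 × 10^18 J

v = 4910 m/s.
Mass m = (π/6) ρ d³ = (π/6) × 3290 × (775)³ = 8.019 × 10^11 kg
E = ½ m v² = 0.5 × 8.019 × 10^11 × (4910)² = 9.666 × 10^18 J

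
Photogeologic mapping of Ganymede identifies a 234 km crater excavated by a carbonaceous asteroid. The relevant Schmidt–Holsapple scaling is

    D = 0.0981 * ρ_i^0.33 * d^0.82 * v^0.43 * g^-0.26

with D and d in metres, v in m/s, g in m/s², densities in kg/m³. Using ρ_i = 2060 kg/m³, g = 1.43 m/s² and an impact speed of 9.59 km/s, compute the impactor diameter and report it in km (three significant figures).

d ≈ 25.4 km

Rearranging for d: d = [D / (0.0981 · 2060^0.33 · 9590^0.43 · 1.43^-0.26)]^(1/0.82).
D = 234000 m.
2060^0.33 = 12.40
9590^0.43 = 51.54
1.43^-0.26 = 0.9112
Denominator = 0.0981 × 12.40 × 51.54 × 0.9112 = 57.13
D / 57.13 = 234000 / 57.13 = 4096
d = 4096^(1/0.82) = 4096^1.2195 = 25426 m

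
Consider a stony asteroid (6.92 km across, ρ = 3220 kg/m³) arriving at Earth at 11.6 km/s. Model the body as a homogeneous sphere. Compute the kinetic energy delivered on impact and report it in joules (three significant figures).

E ≈ 3.76 × 10^22 J

d = 6920 m; v = 11600 m/s.
Mass m = (π/6) ρ d³ = (π/6) × 3220 × (6920)³ = 5.587 × 10^14 kg
E = ½ m v² = 0.5 × 5.587 × 10^14 × (11600)² = 3.759 × 10^22 J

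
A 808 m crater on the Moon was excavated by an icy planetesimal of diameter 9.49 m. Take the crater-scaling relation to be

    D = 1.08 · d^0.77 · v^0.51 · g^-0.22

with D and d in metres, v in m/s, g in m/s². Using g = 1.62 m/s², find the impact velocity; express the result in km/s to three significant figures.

Rearranging for v: v = [D / (1.08 · 9.49^0.77 · 1.62^-0.22)]^(1/0.51).
9.49^0.77 = 5.656
1.62^-0.22 = 0.8993
Denominator = 1.08 × 5.656 × 0.8993 = 5.493
D / 5.493 = 808 / 5.493 = 147.1
v = 147.1^(1/0.51) = 147.1^1.9608 = 17793 m/s

v ≈ 17.8 km/s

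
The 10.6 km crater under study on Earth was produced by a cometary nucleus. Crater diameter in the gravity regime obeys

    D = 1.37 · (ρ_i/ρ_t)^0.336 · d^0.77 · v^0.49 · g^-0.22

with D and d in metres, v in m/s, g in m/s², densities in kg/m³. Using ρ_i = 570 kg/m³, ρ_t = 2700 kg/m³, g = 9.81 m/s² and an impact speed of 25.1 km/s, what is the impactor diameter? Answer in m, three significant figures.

Rearranging for d: d = [D / (1.37 · (570/2700)^0.336 · 25100^0.49 · 9.81^-0.22)]^(1/0.77).
D = 10600 m.
(570/2700)^0.336 = 0.5930
25100^0.49 = 143.2
9.81^-0.22 = 0.6051
Denominator = 1.37 × 0.5930 × 143.2 × 0.6051 = 70.40
D / 70.40 = 10600 / 70.40 = 150.6
d = 150.6^(1/0.77) = 150.6^1.2987 = 673.5 m

d ≈ 674 m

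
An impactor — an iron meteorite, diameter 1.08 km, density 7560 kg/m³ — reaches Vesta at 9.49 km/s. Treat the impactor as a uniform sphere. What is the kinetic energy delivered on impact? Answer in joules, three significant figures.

d = 1080 m; v = 9490 m/s.
Mass m = (π/6) ρ d³ = (π/6) × 7560 × (1080)³ = 4.986 × 10^12 kg
E = ½ m v² = 0.5 × 4.986 × 10^12 × (9490)² = 2.245 × 10^20 J

E ≈ 2.25 × 10^20 J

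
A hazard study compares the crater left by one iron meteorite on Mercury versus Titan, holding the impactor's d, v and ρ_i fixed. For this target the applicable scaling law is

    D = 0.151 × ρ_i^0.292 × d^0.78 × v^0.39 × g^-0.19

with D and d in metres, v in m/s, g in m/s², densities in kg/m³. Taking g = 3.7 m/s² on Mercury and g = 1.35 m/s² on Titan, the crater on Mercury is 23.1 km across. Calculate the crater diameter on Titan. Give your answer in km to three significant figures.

D ≈ 28.0 km

All impactor-dependent factors cancel in the ratio, leaving D_Titan/D_Mercury = (g_Titan/g_Mercury)^-0.19.
(1.35/3.7)^-0.19 = 0.3649^-0.19 = 1.211
D_Titan = 1.211 × 23.1 km = 28.0 km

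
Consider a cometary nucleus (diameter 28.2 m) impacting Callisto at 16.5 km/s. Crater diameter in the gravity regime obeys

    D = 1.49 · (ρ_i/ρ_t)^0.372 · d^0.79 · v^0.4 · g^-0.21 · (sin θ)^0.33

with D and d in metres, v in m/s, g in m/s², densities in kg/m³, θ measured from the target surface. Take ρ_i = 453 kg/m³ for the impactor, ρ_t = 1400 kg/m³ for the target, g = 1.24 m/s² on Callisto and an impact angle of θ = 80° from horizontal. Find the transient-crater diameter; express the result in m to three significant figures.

In SI units: v = 16500 m/s.
(ρ_i/ρ_t)^0.372 = (453/1400)^0.372 = 0.6572
d^0.79 = 28.2^0.79 = 13.99
v^0.4 = 16500^0.4 = 48.64
g^-0.21 = 1.24^-0.21 = 0.9558
(sin 80°)^0.33 = 0.9848^0.33 = 0.9950
D = 1.49 × 0.6572 × 13.99 × 48.64 × 0.9558 × 0.9950 = 633.7 m

D ≈ 634 m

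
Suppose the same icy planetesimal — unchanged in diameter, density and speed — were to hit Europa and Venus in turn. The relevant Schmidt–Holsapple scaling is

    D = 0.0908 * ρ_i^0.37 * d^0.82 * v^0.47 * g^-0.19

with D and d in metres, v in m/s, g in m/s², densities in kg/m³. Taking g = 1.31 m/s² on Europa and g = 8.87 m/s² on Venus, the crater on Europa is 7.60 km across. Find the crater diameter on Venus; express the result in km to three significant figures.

All impactor-dependent factors cancel in the ratio, leaving D_Venus/D_Europa = (g_Venus/g_Europa)^-0.19.
(8.87/1.31)^-0.19 = 6.771^-0.19 = 0.6953
D_Venus = 0.6953 × 7.60 km = 5.28 km

D ≈ 5.28 km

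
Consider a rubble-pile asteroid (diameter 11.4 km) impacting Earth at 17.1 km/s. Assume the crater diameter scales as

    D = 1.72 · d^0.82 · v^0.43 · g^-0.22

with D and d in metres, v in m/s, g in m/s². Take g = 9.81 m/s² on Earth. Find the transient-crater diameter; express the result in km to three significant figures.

In SI units: d = 11400 m, v = 17100 m/s.
d^0.82 = 11400^0.82 = 2122
v^0.43 = 17100^0.43 = 66.10
g^-0.22 = 9.81^-0.22 = 0.6051
D = 1.72 × 2122 × 66.10 × 0.6051 = 1.460 × 10^5 m
   = 146.0 km

D ≈ 146 km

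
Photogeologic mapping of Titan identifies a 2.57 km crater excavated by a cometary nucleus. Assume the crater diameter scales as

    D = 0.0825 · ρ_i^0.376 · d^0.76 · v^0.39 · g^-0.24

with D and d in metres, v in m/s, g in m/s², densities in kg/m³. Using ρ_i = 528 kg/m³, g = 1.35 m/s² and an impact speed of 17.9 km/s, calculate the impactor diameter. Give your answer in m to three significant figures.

Rearranging for d: d = [D / (0.0825 · 528^0.376 · 17900^0.39 · 1.35^-0.24)]^(1/0.76).
D = 2570 m.
528^0.376 = 10.56
17900^0.39 = 45.56
1.35^-0.24 = 0.9305
Denominator = 0.0825 × 10.56 × 45.56 × 0.9305 = 36.93
D / 36.93 = 2570 / 36.93 = 69.59
d = 69.59^(1/0.76) = 69.59^1.3158 = 265.7 m

d ≈ 266 m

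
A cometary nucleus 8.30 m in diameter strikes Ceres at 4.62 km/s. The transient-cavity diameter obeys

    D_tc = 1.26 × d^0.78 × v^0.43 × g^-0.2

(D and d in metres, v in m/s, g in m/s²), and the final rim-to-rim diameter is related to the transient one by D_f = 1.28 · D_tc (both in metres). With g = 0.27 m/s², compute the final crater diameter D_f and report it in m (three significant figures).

v = 4620 m/s.
d^0.78 = 8.3^0.78 = 5.211
v^0.43 = 4620^0.43 = 37.65
g^-0.2 = 0.27^-0.2 = 1.299
D_tc = 1.26 × 5.211 × 37.65 × 1.299 = 321.1 m
D_f = 1.28 × 321.1 = 411.0 m

D_f ≈ 411 m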